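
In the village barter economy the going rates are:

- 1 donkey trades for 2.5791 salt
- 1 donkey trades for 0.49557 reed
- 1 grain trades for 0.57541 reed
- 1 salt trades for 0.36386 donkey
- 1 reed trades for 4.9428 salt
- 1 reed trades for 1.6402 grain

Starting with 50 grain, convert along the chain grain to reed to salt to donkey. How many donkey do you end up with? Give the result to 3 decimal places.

50 grain × 0.57541 = 28.7705 reed
28.7705 reed × 4.9428 = 142.2068274 salt
142.2068274 salt × 0.36386 = 51.743376217764 donkey

51.743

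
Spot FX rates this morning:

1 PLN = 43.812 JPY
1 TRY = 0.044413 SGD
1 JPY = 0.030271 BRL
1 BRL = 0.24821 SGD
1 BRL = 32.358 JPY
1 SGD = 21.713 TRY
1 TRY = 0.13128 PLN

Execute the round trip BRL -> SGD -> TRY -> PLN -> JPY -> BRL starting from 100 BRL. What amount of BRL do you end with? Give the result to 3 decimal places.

93.833

100 BRL × 0.24821 = 24.821 SGD
24.821 SGD × 21.713 = 538.938373 TRY
538.938373 TRY × 0.13128 = 70.75182960744 PLN
70.75182960744 PLN × 43.812 = 3099.77915876116128 JPY
3099.77915876116128 JPY × 0.030271 = 93.83341491485911310688 BRL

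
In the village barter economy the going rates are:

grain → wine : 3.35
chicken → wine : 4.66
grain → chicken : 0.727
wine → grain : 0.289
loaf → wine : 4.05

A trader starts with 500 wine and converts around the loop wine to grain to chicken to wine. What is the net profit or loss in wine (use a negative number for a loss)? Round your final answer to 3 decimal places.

-10.460

500 wine × 0.289 = 144.5 grain
144.5 grain × 0.727 = 105.0515 chicken
105.0515 chicken × 4.66 = 489.53999 wine
Net change: 489.53999 − 500 = -10.46001 wine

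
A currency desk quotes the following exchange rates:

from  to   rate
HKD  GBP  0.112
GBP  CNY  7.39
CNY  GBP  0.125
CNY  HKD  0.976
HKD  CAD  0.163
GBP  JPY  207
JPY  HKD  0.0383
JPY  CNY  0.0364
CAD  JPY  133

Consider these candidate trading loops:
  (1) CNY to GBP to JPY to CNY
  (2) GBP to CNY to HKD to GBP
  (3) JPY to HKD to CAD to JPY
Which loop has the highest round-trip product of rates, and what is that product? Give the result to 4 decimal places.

0.9419

(1) 0.125 × 207 × 0.0364 = 0.94185
(2) 7.39 × 0.976 × 0.112 = 0.80782
(3) 0.0383 × 0.163 × 133 = 0.83031
Highest is cycle (1) at 0.9419 (≤1, no arbitrage).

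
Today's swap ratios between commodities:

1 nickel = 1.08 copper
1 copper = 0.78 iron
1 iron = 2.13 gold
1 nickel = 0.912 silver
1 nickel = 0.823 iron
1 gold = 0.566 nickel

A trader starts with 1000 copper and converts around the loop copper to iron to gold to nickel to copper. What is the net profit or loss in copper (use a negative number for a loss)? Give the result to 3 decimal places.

1000 copper × 0.78 = 780 iron
780 iron × 2.13 = 1661.4 gold
1661.4 gold × 0.566 = 940.3524 nickel
940.3524 nickel × 1.08 = 1015.580592 copper
Net change: 1015.580592 − 1000 = 15.580592 copper

15.581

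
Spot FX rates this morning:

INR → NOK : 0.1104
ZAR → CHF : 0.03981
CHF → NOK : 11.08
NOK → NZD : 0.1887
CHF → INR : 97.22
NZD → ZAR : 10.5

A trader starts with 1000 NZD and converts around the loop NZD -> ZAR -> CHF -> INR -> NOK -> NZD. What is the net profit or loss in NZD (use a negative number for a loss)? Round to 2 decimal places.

1000 NZD × 10.5 = 10500 ZAR
10500 ZAR × 0.03981 = 418.005 CHF
418.005 CHF × 97.22 = 40638.4461 INR
40638.4461 INR × 0.1104 = 4486.48444944 NOK
4486.48444944 NOK × 0.1887 = 846.599615609328 NZD
Net change: 846.599615609328 − 1000 = -153.400384390672 NZD

-153.40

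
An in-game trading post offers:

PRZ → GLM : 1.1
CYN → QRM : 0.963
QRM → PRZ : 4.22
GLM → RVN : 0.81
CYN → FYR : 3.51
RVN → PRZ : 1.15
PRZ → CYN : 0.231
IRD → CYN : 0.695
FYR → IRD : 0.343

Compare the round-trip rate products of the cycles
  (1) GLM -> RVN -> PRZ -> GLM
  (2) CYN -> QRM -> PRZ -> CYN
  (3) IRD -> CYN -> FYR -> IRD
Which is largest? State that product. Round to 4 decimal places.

1.0247

(1) 0.81 × 1.15 × 1.1 = 1.02465
(2) 0.963 × 4.22 × 0.231 = 0.93875
(3) 0.695 × 3.51 × 0.343 = 0.83673
Highest is cycle (1) at 1.0247 (>1, arbitrage).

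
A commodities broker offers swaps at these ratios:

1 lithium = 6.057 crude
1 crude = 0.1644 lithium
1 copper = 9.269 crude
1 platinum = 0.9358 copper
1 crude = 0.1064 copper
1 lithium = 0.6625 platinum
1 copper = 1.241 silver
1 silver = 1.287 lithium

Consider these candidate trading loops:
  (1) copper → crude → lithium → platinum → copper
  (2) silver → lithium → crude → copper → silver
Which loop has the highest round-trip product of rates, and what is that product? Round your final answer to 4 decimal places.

(1) 9.269 × 0.1644 × 0.6625 × 0.9358 = 0.94472
(2) 1.287 × 6.057 × 0.1064 × 1.241 = 1.02932
Highest is cycle (2) at 1.0293 (>1, arbitrage).

1.0293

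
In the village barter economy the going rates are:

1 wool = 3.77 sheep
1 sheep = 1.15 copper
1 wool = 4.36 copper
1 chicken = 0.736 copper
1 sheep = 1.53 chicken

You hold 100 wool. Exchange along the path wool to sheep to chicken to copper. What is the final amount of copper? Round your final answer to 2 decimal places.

100 wool × 3.77 = 377 sheep
377 sheep × 1.53 = 576.81 chicken
576.81 chicken × 0.736 = 424.53216 copper

424.53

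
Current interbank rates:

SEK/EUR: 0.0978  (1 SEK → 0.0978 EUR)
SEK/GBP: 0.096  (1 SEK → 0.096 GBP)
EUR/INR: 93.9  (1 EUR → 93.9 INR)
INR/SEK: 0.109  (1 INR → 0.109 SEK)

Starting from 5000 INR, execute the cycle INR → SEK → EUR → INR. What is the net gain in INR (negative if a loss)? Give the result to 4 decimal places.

4.9639

5000 INR × 0.109 = 545 SEK
545 SEK × 0.0978 = 53.301 EUR
53.301 EUR × 93.9 = 5004.9639 INR
Net change: 5004.9639 − 5000 = 4.9639 INR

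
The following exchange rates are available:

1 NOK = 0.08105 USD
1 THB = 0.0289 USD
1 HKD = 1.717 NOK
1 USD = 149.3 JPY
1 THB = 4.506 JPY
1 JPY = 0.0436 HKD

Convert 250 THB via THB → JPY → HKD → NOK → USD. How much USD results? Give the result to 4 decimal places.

6.8350

250 THB × 4.506 = 1126.5 JPY
1126.5 JPY × 0.0436 = 49.1154 HKD
49.1154 HKD × 1.717 = 84.3311418 NOK
84.3311418 NOK × 0.08105 = 6.83503904289 USD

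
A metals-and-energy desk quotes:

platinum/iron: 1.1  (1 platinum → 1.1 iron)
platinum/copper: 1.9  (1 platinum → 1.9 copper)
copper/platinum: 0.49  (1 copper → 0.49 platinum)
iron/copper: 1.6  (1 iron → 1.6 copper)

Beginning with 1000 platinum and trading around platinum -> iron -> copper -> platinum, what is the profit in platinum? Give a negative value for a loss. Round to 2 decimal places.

-137.60

1000 platinum × 1.1 = 1100 iron
1100 iron × 1.6 = 1760 copper
1760 copper × 0.49 = 862.4 platinum
Net change: 862.4 − 1000 = -137.6 platinum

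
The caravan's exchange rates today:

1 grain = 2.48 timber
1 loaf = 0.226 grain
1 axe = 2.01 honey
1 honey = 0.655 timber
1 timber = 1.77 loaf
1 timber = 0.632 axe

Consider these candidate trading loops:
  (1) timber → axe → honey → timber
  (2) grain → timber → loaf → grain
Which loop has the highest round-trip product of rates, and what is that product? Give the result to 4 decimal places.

0.9920

(1) 0.632 × 2.01 × 0.655 = 0.83206
(2) 2.48 × 1.77 × 0.226 = 0.99205
Highest is cycle (2) at 0.9920 (≤1, no arbitrage).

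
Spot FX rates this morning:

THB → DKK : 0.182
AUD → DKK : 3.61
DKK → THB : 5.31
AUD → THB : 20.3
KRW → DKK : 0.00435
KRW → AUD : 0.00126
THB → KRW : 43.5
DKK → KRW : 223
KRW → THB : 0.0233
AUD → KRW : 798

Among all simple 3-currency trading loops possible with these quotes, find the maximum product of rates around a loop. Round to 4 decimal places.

1.1126

KRW→AUD→THB→KRW: 0.00126 × 20.3 × 43.5 = 1.11264
DKK→KRW→AUD→DKK: 223 × 0.00126 × 3.61 = 1.01434
DKK→THB→KRW→DKK: 5.31 × 43.5 × 0.00435 = 1.00478
DKK→KRW→THB→DKK: 223 × 0.0233 × 0.182 = 0.94565
Maximum is KRW→AUD→THB→KRW at 1.1126; arbitrage exists.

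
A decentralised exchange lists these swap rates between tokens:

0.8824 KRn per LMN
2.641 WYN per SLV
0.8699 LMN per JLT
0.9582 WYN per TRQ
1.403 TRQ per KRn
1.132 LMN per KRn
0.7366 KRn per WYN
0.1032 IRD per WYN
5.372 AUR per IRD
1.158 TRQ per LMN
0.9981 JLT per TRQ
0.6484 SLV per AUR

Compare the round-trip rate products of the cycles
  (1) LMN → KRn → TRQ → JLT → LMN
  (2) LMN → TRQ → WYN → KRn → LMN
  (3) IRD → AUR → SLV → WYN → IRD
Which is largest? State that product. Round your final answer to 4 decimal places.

1.0749

(1) 0.8824 × 1.403 × 0.9981 × 0.8699 = 1.07490
(2) 1.158 × 0.9582 × 0.7366 × 1.132 = 0.92522
(3) 5.372 × 0.6484 × 2.641 × 0.1032 = 0.94935
Highest is cycle (1) at 1.0749 (>1, arbitrage).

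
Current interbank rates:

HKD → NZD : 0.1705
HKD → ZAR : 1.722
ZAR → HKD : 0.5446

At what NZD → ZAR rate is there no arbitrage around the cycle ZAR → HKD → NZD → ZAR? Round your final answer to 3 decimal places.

10.770

Known legs of the cycle: 0.5446 × 0.1705 = 0.0928543
For no arbitrage the full-cycle product must be 1, so the missing rate is 1 / 0.0928543 ≈ 10.76956.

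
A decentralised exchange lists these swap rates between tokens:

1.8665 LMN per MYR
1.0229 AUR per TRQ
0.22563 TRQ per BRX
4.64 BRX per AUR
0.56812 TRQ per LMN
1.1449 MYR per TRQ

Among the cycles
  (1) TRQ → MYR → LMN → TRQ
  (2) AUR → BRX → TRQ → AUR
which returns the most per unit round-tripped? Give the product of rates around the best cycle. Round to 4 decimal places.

(1) 1.1449 × 1.8665 × 0.56812 = 1.21405
(2) 4.64 × 0.22563 × 1.0229 = 1.07090
Highest is cycle (1) at 1.2140 (>1, arbitrage).

1.2140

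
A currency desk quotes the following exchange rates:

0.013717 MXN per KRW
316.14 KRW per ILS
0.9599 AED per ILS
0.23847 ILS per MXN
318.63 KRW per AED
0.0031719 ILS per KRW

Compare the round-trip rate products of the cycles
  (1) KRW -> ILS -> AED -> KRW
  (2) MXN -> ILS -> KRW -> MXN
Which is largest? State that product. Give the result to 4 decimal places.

1.0341

(1) 0.0031719 × 0.9599 × 318.63 = 0.97013
(2) 0.23847 × 316.14 × 0.013717 = 1.03412
Highest is cycle (2) at 1.0341 (>1, arbitrage).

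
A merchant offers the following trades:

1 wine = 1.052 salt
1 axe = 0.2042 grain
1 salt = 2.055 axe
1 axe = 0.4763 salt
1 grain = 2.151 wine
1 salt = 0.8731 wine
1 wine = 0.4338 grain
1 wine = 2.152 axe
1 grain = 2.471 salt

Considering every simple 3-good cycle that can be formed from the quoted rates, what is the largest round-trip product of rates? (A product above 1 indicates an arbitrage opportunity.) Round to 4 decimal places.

1.0369

axe→grain→salt→axe: 0.2042 × 2.471 × 2.055 = 1.03691
axe→grain→wine→axe: 0.2042 × 2.151 × 2.152 = 0.94523
wine→grain→salt→wine: 0.4338 × 2.471 × 0.8731 = 0.93589
axe→salt→wine→axe: 0.4763 × 0.8731 × 2.152 = 0.89493
Maximum is axe→grain→salt→axe at 1.0369; arbitrage exists.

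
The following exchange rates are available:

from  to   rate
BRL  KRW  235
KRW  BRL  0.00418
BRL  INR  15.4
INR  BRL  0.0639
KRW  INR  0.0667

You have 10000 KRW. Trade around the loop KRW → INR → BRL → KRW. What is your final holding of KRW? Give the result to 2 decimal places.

10000 KRW × 0.0667 = 667 INR
667 INR × 0.0639 = 42.6213 BRL
42.6213 BRL × 235 = 10016.0055 KRW

10016.01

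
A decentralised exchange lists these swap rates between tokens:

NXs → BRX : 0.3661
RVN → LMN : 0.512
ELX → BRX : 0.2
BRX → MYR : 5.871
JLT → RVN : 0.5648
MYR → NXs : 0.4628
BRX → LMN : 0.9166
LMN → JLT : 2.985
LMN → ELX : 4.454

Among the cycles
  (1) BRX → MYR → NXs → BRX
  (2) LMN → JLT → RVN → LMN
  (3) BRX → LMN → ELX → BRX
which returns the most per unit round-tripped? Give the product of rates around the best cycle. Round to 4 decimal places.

0.9947

(1) 5.871 × 0.4628 × 0.3661 = 0.99473
(2) 2.985 × 0.5648 × 0.512 = 0.86320
(3) 0.9166 × 4.454 × 0.2 = 0.81651
Highest is cycle (1) at 0.9947 (≤1, no arbitrage).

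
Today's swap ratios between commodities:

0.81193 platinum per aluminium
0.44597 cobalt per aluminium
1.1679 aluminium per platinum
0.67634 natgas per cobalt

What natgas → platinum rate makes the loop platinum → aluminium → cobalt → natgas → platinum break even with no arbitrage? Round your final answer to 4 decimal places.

Known legs of the cycle: 1.1679 × 0.44597 × 0.67634 = 0.35227058183142
For no arbitrage the full-cycle product must be 1, so the missing rate is 1 / 0.35227058183142 ≈ 2.838727.

2.8387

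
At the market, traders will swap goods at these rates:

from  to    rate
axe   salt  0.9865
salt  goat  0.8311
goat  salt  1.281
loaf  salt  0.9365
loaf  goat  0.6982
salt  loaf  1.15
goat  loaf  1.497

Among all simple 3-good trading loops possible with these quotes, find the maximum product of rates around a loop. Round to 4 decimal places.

salt→goat→loaf→salt: 0.8311 × 1.497 × 0.9365 = 1.16515
salt→loaf→goat→salt: 1.15 × 0.6982 × 1.281 = 1.02855
Maximum is salt→goat→loaf→salt at 1.1652; arbitrage exists.

1.1652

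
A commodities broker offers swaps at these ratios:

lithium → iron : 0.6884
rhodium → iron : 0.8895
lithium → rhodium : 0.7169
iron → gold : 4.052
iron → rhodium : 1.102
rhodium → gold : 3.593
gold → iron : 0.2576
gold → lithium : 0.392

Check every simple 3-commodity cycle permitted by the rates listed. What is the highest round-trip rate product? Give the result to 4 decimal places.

1.0934

lithium→iron→gold→lithium: 0.6884 × 4.052 × 0.392 = 1.09344
rhodium→gold→iron→rhodium: 3.593 × 0.2576 × 1.102 = 1.01996
lithium→rhodium→gold→lithium: 0.7169 × 3.593 × 0.392 = 1.00972
Maximum is lithium→iron→gold→lithium at 1.0934; arbitrage exists.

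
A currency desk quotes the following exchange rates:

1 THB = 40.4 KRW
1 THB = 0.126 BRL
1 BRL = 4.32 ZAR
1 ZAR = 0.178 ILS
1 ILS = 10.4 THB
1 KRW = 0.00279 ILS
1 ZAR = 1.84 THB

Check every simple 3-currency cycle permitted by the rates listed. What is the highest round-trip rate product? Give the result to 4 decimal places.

ILS→THB→KRW→ILS: 10.4 × 40.4 × 0.00279 = 1.17225
ZAR→THB→BRL→ZAR: 1.84 × 0.126 × 4.32 = 1.00155
Maximum is ILS→THB→KRW→ILS at 1.1722; arbitrage exists.

1.1722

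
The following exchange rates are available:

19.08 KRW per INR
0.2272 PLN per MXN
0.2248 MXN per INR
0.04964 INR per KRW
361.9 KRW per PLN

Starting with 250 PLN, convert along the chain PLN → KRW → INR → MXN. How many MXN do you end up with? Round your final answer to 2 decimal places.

250 PLN × 361.9 = 90475 KRW
90475 KRW × 0.04964 = 4491.179 INR
4491.179 INR × 0.2248 = 1009.6170392 MXN

1009.62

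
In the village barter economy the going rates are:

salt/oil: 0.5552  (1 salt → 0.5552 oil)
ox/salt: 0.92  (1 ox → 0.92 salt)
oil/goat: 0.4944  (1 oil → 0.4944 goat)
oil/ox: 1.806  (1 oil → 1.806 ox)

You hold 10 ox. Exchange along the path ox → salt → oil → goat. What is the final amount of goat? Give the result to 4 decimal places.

10 ox × 0.92 = 9.2 salt
9.2 salt × 0.5552 = 5.10784 oil
5.10784 oil × 0.4944 = 2.525316096 goat

2.5253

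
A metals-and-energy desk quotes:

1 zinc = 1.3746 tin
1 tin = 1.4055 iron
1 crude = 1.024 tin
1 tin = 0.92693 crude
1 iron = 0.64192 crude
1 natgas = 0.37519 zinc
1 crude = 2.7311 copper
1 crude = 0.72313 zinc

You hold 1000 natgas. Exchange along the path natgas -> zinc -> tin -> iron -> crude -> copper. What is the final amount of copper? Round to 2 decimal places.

1000 natgas × 0.37519 = 375.19 zinc
375.19 zinc × 1.3746 = 515.736174 tin
515.736174 tin × 1.4055 = 724.867192557 iron
724.867192557 iron × 0.64192 = 465.30674824618944 crude
465.30674824618944 crude × 2.7311 = 1270.799260135167979584 copper

1270.80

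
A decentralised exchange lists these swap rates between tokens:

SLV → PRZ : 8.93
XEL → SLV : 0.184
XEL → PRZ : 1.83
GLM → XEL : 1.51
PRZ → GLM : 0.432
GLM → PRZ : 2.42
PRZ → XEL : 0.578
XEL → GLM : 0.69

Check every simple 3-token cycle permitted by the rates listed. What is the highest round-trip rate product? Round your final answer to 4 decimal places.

1.1937

PRZ→GLM→XEL→PRZ: 0.432 × 1.51 × 1.83 = 1.19375
PRZ→XEL→GLM→PRZ: 0.578 × 0.69 × 2.42 = 0.96514
PRZ→XEL→SLV→PRZ: 0.578 × 0.184 × 8.93 = 0.94972
Maximum is PRZ→GLM→XEL→PRZ at 1.1937; arbitrage exists.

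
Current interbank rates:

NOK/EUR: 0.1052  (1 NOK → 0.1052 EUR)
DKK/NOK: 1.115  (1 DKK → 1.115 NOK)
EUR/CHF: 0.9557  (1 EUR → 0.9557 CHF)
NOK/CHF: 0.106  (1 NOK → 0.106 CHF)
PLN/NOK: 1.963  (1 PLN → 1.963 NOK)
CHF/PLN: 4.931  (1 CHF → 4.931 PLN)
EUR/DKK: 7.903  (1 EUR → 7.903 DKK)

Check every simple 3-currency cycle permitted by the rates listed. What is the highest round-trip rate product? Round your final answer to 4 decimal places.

NOK→CHF→PLN→NOK: 0.106 × 4.931 × 1.963 = 1.02603
DKK→NOK→EUR→DKK: 1.115 × 0.1052 × 7.903 = 0.92701
Maximum is NOK→CHF→PLN→NOK at 1.0260; arbitrage exists.

1.0260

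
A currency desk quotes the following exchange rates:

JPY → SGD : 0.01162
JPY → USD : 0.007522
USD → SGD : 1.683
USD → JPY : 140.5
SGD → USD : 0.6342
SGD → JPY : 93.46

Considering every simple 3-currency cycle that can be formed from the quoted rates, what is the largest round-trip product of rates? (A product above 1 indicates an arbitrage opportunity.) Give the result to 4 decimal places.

1.1832

USD→SGD→JPY→USD: 1.683 × 93.46 × 0.007522 = 1.18316
USD→JPY→SGD→USD: 140.5 × 0.01162 × 0.6342 = 1.03540
Maximum is USD→SGD→JPY→USD at 1.1832; arbitrage exists.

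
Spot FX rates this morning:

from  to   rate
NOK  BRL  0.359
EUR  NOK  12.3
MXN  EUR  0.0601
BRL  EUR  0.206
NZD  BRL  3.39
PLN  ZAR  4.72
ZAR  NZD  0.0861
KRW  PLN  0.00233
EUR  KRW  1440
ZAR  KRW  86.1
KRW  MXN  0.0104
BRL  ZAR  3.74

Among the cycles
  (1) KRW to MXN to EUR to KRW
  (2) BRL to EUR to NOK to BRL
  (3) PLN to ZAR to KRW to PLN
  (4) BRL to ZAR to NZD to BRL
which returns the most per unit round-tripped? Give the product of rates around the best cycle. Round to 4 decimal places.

1.0916

(1) 0.0104 × 0.0601 × 1440 = 0.90006
(2) 0.206 × 12.3 × 0.359 = 0.90963
(3) 4.72 × 86.1 × 0.00233 = 0.94689
(4) 3.74 × 0.0861 × 3.39 = 1.09163
Highest is cycle (4) at 1.0916 (>1, arbitrage).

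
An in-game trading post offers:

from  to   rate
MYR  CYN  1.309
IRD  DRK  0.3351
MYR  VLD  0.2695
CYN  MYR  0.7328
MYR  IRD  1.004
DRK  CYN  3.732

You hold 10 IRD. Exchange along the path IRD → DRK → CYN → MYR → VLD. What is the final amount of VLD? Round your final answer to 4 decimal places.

10 IRD × 0.3351 = 3.351 DRK
3.351 DRK × 3.732 = 12.505932 CYN
12.505932 CYN × 0.7328 = 9.1643469696 MYR
9.1643469696 MYR × 0.2695 = 2.4697915083072 VLD

2.4698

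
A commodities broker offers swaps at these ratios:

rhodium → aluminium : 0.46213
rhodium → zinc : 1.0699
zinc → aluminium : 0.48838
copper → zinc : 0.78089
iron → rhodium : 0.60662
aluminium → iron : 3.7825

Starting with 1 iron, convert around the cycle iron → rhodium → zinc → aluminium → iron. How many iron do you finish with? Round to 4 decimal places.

1 iron × 0.60662 = 0.60662 rhodium
0.60662 rhodium × 1.0699 = 0.649022738 zinc
0.649022738 zinc × 0.48838 = 0.31696972478444 aluminium
0.31696972478444 aluminium × 3.7825 = 1.1989379839971443 iron

1.1989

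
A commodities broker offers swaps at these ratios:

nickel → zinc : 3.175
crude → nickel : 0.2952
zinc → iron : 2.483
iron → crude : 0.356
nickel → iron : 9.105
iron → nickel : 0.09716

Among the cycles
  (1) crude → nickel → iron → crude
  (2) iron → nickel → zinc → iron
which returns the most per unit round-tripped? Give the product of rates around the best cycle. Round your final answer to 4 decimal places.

(1) 0.2952 × 9.105 × 0.356 = 0.95686
(2) 0.09716 × 3.175 × 2.483 = 0.76596
Highest is cycle (1) at 0.9569 (≤1, no arbitrage).

0.9569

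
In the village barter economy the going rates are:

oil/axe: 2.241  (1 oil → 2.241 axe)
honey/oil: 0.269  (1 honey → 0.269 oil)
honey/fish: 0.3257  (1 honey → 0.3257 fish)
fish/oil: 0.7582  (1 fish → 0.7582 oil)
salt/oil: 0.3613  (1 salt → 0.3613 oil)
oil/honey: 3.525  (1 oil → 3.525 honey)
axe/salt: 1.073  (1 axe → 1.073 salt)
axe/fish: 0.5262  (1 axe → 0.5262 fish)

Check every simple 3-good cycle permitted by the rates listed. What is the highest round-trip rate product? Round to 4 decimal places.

0.8941

fish→oil→axe→fish: 0.7582 × 2.241 × 0.5262 = 0.89408
fish→oil→honey→fish: 0.7582 × 3.525 × 0.3257 = 0.87048
axe→salt→oil→axe: 1.073 × 0.3613 × 2.241 = 0.86878
Maximum is fish→oil→axe→fish at 0.8941; no arbitrage — every cycle loses value.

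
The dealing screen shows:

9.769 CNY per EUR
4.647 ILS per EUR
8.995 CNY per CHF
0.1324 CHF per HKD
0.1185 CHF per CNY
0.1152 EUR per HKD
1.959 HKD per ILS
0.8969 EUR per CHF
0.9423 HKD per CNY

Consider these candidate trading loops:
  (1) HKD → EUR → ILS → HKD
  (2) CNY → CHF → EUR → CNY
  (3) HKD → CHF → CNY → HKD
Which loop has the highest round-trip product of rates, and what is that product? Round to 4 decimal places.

1.1222

(1) 0.1152 × 4.647 × 1.959 = 1.04872
(2) 0.1185 × 0.8969 × 9.769 = 1.03828
(3) 0.1324 × 8.995 × 0.9423 = 1.12222
Highest is cycle (3) at 1.1222 (>1, arbitrage).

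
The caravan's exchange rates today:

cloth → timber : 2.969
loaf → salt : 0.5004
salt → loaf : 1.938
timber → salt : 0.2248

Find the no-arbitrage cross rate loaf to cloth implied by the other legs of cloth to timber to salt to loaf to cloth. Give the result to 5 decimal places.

0.77311

Known legs of the cycle: 2.969 × 0.2248 × 1.938 = 1.2934816656
For no arbitrage the full-cycle product must be 1, so the missing rate is 1 / 1.2934816656 ≈ 0.7731072.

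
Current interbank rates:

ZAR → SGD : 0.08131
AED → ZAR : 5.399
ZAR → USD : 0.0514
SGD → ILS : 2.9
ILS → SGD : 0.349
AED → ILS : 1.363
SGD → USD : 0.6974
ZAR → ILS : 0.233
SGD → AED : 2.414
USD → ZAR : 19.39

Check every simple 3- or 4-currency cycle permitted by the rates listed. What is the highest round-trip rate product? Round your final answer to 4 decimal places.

AED→ILS→SGD→AED: 1.363 × 0.349 × 2.414 = 1.14831
USD→ZAR→ILS→SGD→USD: 19.39 × 0.233 × 0.349 × 0.6974 = 1.09962
USD→ZAR→SGD→USD: 19.39 × 0.08131 × 0.6974 = 1.09952
ZAR→ILS→SGD→AED→ZAR: 0.233 × 0.349 × 2.414 × 5.399 = 1.05982
ZAR→SGD→AED→ZAR: 0.08131 × 2.414 × 5.399 = 1.05973
Maximum is AED→ILS→SGD→AED at 1.1483; arbitrage exists.

1.1483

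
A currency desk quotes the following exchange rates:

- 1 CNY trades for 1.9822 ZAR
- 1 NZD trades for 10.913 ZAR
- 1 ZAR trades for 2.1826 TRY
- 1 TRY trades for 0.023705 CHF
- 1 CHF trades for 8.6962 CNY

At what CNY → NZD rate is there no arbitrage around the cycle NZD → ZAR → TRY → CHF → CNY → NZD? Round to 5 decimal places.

Known legs of the cycle: 10.913 × 2.1826 × 0.023705 × 8.6962 = 4.9100711465519098
For no arbitrage the full-cycle product must be 1, so the missing rate is 1 / 4.9100711465519098 ≈ 0.2036630.

0.20366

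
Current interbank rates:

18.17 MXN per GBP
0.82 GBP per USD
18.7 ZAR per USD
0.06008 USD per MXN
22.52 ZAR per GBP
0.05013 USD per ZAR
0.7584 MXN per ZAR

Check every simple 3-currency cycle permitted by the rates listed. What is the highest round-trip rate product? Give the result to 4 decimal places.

USD→GBP→ZAR→USD: 0.82 × 22.52 × 0.05013 = 0.92572
MXN→USD→GBP→MXN: 0.06008 × 0.82 × 18.17 = 0.89516
MXN→USD→ZAR→MXN: 0.06008 × 18.7 × 0.7584 = 0.85206
Maximum is USD→GBP→ZAR→USD at 0.9257; no arbitrage — every cycle loses value.

0.9257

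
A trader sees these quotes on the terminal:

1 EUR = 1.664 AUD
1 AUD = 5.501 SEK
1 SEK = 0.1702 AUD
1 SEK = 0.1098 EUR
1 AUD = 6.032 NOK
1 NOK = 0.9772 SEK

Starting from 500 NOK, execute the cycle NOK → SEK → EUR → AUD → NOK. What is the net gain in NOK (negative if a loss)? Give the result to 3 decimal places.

38.481

500 NOK × 0.9772 = 488.6 SEK
488.6 SEK × 0.1098 = 53.64828 EUR
53.64828 EUR × 1.664 = 89.27073792 AUD
89.27073792 AUD × 6.032 = 538.48109113344 NOK
Net change: 538.48109113344 − 500 = 38.48109113344 NOK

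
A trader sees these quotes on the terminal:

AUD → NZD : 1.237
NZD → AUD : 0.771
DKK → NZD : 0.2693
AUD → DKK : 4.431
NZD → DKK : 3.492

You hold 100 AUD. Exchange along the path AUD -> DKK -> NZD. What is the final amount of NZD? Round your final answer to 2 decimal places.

119.33

100 AUD × 4.431 = 443.1 DKK
443.1 DKK × 0.2693 = 119.32683 NZD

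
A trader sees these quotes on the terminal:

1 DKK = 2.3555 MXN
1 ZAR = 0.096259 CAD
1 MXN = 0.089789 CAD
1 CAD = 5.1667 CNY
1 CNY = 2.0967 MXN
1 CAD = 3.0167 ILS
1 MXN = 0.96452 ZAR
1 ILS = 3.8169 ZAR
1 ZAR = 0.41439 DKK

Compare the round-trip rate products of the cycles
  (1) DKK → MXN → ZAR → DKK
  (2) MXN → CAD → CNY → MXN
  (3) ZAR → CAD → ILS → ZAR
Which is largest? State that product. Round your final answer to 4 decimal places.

(1) 2.3555 × 0.96452 × 0.41439 = 0.94146
(2) 0.089789 × 5.1667 × 2.0967 = 0.97269
(3) 0.096259 × 3.0167 × 3.8169 = 1.10837
Highest is cycle (3) at 1.1084 (>1, arbitrage).

1.1084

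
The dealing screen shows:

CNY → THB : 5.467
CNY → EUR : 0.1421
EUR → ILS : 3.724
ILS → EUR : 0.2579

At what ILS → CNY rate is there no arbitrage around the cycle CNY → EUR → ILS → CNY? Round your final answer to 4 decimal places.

Known legs of the cycle: 0.1421 × 3.724 = 0.5291804
For no arbitrage the full-cycle product must be 1, so the missing rate is 1 / 0.5291804 ≈ 1.889715.

1.8897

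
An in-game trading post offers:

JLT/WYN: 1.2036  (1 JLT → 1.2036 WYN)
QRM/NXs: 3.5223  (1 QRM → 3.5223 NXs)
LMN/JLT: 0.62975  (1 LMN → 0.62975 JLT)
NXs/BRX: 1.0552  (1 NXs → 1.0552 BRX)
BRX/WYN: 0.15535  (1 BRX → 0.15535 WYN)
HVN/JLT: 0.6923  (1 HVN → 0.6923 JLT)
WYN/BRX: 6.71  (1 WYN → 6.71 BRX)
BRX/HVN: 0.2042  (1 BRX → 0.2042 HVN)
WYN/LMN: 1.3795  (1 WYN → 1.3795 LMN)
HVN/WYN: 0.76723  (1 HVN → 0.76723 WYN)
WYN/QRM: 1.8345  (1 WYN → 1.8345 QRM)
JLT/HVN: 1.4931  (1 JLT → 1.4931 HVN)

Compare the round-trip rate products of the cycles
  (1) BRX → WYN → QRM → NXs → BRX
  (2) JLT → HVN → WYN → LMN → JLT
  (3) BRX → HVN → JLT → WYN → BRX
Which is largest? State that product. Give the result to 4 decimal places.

1.1417

(1) 0.15535 × 1.8345 × 3.5223 × 1.0552 = 1.05923
(2) 1.4931 × 0.76723 × 1.3795 × 0.62975 = 0.99519
(3) 0.2042 × 0.6923 × 1.2036 × 6.71 = 1.14171
Highest is cycle (3) at 1.1417 (>1, arbitrage).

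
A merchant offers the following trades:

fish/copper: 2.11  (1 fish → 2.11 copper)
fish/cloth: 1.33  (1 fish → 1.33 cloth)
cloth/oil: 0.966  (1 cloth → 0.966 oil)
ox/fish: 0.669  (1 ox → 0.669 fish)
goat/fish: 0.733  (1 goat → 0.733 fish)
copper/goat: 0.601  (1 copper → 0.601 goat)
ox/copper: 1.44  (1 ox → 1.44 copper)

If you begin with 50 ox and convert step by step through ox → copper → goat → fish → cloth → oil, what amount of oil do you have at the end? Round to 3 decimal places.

50 ox × 1.44 = 72 copper
72 copper × 0.601 = 43.272 goat
43.272 goat × 0.733 = 31.718376 fish
31.718376 fish × 1.33 = 42.18544008 cloth
42.18544008 cloth × 0.966 = 40.75113511728 oil

40.751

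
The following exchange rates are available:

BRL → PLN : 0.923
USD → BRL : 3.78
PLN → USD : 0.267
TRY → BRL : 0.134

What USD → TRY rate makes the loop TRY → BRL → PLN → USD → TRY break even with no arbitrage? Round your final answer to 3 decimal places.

Known legs of the cycle: 0.134 × 0.923 × 0.267 = 0.033023094
For no arbitrage the full-cycle product must be 1, so the missing rate is 1 / 0.033023094 ≈ 30.28184.

30.282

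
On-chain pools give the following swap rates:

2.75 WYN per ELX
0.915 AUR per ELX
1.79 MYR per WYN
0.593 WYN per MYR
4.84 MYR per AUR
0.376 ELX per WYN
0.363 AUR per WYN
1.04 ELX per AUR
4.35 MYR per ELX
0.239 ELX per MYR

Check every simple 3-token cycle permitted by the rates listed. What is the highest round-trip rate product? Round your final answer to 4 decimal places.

1.1765

WYN→MYR→ELX→WYN: 1.79 × 0.239 × 2.75 = 1.17648
ELX→AUR→MYR→ELX: 0.915 × 4.84 × 0.239 = 1.05844
WYN→AUR→MYR→WYN: 0.363 × 4.84 × 0.593 = 1.04185
WYN→AUR→ELX→WYN: 0.363 × 1.04 × 2.75 = 1.03818
WYN→ELX→MYR→WYN: 0.376 × 4.35 × 0.593 = 0.96991
Maximum is WYN→MYR→ELX→WYN at 1.1765; arbitrage exists.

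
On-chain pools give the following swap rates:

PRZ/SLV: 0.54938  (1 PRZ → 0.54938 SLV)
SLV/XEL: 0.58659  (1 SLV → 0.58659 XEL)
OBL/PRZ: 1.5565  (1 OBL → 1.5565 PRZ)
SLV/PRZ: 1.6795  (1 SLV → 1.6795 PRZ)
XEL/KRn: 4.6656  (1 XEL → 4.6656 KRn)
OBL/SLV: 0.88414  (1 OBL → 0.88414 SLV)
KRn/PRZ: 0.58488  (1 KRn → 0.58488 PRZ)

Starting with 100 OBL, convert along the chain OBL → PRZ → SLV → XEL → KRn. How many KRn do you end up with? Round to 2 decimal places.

234.03

100 OBL × 1.5565 = 155.65 PRZ
155.65 PRZ × 0.54938 = 85.510997 SLV
85.510997 SLV × 0.58659 = 50.15989573023 XEL
50.15989573023 XEL × 4.6656 = 234.026009518961088 KRn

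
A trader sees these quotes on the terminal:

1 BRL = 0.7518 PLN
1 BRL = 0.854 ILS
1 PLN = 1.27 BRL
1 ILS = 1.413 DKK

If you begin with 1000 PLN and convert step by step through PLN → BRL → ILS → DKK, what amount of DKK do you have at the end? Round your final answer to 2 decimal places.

1532.51

1000 PLN × 1.27 = 1270 BRL
1270 BRL × 0.854 = 1084.58 ILS
1084.58 ILS × 1.413 = 1532.51154 DKK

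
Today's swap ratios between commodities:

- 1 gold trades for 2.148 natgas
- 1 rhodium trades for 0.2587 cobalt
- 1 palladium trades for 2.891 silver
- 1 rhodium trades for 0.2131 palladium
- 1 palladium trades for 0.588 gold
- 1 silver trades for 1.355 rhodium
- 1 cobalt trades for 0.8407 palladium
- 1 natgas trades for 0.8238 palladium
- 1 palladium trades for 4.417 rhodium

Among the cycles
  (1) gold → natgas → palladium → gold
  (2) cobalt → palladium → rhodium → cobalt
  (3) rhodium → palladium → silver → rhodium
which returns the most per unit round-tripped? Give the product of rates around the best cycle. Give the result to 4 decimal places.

1.0405

(1) 2.148 × 0.8238 × 0.588 = 1.04048
(2) 0.8407 × 4.417 × 0.2587 = 0.96065
(3) 0.2131 × 2.891 × 1.355 = 0.83478
Highest is cycle (1) at 1.0405 (>1, arbitrage).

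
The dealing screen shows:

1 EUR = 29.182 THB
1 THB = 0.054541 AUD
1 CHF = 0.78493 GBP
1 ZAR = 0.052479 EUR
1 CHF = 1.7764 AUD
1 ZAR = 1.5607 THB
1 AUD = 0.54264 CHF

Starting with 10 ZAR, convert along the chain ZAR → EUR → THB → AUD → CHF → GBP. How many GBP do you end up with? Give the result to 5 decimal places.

10 ZAR × 0.052479 = 0.52479 EUR
0.52479 EUR × 29.182 = 15.31442178 THB
15.31442178 THB × 0.054541 = 0.83526387830298 AUD
0.83526387830298 AUD × 0.54264 = 0.4532475909223290672 CHF
0.4532475909223290672 CHF × 0.78493 = 0.355767631542663754717296 GBP

0.35577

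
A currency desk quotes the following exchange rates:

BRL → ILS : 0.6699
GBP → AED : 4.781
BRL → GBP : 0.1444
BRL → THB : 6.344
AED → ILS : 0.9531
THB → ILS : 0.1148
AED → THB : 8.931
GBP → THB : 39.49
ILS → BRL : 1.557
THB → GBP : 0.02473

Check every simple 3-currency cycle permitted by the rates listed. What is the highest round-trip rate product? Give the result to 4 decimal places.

1.1339

ILS→BRL→THB→ILS: 1.557 × 6.344 × 0.1148 = 1.13395
GBP→AED→THB→GBP: 4.781 × 8.931 × 0.02473 = 1.05595
Maximum is ILS→BRL→THB→ILS at 1.1339; arbitrage exists.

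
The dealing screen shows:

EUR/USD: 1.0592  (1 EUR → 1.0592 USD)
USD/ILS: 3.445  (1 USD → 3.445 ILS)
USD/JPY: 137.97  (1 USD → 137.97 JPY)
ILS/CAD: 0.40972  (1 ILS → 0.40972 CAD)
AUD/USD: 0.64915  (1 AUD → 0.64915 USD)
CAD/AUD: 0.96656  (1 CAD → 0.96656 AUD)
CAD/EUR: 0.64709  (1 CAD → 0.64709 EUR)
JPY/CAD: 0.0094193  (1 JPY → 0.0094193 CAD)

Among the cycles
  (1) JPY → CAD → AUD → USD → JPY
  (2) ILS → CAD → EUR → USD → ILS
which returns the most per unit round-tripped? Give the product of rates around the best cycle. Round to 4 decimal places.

0.9674

(1) 0.0094193 × 0.96656 × 0.64915 × 137.97 = 0.81541
(2) 0.40972 × 0.64709 × 1.0592 × 3.445 = 0.96743
Highest is cycle (2) at 0.9674 (≤1, no arbitrage).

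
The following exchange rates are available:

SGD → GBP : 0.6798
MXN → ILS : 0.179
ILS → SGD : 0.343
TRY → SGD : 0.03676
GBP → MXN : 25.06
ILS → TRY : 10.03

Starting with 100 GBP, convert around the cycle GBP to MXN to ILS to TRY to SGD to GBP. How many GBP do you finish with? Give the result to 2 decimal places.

112.43

100 GBP × 25.06 = 2506 MXN
2506 MXN × 0.179 = 448.574 ILS
448.574 ILS × 10.03 = 4499.19722 TRY
4499.19722 TRY × 0.03676 = 165.3904898072 SGD
165.3904898072 SGD × 0.6798 = 112.43245497093456 GBP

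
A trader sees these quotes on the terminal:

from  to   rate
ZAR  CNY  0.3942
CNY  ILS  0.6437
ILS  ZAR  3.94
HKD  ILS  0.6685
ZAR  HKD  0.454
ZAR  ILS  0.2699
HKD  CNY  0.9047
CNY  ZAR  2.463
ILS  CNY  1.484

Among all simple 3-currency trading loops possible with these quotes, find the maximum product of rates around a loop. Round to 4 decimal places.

1.1958

ZAR→HKD→ILS→ZAR: 0.454 × 0.6685 × 3.94 = 1.19579
CNY→ZAR→HKD→CNY: 2.463 × 0.454 × 0.9047 = 1.01164
CNY→ILS→ZAR→CNY: 0.6437 × 3.94 × 0.3942 = 0.99976
CNY→ZAR→ILS→CNY: 2.463 × 0.2699 × 1.484 = 0.98651
Maximum is ZAR→HKD→ILS→ZAR at 1.1958; arbitrage exists.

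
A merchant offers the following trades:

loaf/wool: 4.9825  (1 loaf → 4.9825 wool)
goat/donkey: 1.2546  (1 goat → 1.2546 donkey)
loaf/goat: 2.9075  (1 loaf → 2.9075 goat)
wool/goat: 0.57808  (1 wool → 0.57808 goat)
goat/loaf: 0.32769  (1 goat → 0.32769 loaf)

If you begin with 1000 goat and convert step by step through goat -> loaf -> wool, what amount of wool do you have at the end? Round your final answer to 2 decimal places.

1000 goat × 0.32769 = 327.69 loaf
327.69 loaf × 4.9825 = 1632.715425 wool

1632.72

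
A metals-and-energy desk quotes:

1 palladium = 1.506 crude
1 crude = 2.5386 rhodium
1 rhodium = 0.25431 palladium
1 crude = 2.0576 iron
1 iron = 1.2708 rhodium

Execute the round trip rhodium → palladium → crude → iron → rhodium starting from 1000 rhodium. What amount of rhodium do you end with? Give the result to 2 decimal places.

1001.44

1000 rhodium × 0.25431 = 254.31 palladium
254.31 palladium × 1.506 = 382.99086 crude
382.99086 crude × 2.0576 = 788.041993536 iron
788.041993536 iron × 1.2708 = 1001.4437653855488 rhodium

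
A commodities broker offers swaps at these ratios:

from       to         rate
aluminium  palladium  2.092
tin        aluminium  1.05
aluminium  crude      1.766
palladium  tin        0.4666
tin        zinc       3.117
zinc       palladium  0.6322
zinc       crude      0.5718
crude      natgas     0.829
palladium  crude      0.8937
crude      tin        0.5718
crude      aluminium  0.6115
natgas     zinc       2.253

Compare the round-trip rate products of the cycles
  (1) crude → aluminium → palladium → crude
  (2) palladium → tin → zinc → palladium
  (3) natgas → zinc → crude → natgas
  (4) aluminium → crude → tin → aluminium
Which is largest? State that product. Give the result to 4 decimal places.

1.1433

(1) 0.6115 × 2.092 × 0.8937 = 1.14327
(2) 0.4666 × 3.117 × 0.6322 = 0.91947
(3) 2.253 × 0.5718 × 0.829 = 1.06797
(4) 1.766 × 0.5718 × 1.05 = 1.06029
Highest is cycle (1) at 1.1433 (>1, arbitrage).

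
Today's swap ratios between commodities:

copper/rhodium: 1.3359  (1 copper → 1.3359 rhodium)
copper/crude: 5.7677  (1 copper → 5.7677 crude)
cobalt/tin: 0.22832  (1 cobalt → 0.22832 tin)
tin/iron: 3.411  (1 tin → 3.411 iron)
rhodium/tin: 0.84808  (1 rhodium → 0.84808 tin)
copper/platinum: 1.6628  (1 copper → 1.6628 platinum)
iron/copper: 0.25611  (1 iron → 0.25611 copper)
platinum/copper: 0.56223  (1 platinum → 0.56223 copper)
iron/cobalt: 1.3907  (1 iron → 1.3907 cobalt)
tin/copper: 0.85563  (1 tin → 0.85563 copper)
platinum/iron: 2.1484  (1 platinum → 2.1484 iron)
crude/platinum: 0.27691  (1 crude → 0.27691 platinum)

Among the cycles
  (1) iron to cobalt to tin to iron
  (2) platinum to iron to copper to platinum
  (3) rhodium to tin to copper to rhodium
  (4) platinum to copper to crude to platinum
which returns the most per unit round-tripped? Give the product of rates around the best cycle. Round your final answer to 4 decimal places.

(1) 1.3907 × 0.22832 × 3.411 = 1.08308
(2) 2.1484 × 0.25611 × 1.6628 = 0.91492
(3) 0.84808 × 0.85563 × 1.3359 = 0.96939
(4) 0.56223 × 5.7677 × 0.27691 = 0.89796
Highest is cycle (1) at 1.0831 (>1, arbitrage).

1.0831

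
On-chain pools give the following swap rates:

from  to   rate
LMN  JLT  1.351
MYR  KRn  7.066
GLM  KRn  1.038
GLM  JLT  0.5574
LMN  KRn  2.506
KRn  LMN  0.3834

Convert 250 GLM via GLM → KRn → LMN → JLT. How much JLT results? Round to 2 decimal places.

134.41

250 GLM × 1.038 = 259.5 KRn
259.5 KRn × 0.3834 = 99.4923 LMN
99.4923 LMN × 1.351 = 134.4140973 JLT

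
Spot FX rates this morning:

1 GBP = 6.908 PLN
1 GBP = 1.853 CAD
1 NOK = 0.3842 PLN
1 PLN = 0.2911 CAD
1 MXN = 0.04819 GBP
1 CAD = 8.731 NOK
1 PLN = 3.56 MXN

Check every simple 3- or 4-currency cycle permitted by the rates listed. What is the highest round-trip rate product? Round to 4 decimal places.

1.1851

MXN→GBP→PLN→MXN: 0.04819 × 6.908 × 3.56 = 1.18511
CAD→NOK→PLN→CAD: 8.731 × 0.3842 × 0.2911 = 0.97648
Maximum is MXN→GBP→PLN→MXN at 1.1851; arbitrage exists.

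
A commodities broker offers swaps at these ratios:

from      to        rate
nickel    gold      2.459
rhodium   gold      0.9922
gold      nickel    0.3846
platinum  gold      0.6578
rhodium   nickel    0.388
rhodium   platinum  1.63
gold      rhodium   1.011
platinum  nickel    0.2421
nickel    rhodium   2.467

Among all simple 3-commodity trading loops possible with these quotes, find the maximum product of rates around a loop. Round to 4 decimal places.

rhodium→platinum→gold→rhodium: 1.63 × 0.6578 × 1.011 = 1.08401
rhodium→platinum→nickel→rhodium: 1.63 × 0.2421 × 2.467 = 0.97353
rhodium→nickel→gold→rhodium: 0.388 × 2.459 × 1.011 = 0.96459
rhodium→gold→nickel→rhodium: 0.9922 × 0.3846 × 2.467 = 0.94141
Maximum is rhodium→platinum→gold→rhodium at 1.0840; arbitrage exists.

1.0840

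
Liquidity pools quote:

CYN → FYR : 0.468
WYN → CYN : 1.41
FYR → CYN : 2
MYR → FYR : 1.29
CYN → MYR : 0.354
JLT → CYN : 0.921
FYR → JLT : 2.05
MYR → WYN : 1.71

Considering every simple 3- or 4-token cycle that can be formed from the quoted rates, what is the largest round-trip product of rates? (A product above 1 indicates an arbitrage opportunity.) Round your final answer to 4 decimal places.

MYR→FYR→CYN→MYR: 1.29 × 2 × 0.354 = 0.91332
CYN→FYR→JLT→CYN: 0.468 × 2.05 × 0.921 = 0.88361
MYR→FYR→JLT→CYN→MYR: 1.29 × 2.05 × 0.921 × 0.354 = 0.86220
MYR→WYN→CYN→MYR: 1.71 × 1.41 × 0.354 = 0.85353
Maximum is MYR→FYR→CYN→MYR at 0.9133; no arbitrage — every cycle loses value.

0.9133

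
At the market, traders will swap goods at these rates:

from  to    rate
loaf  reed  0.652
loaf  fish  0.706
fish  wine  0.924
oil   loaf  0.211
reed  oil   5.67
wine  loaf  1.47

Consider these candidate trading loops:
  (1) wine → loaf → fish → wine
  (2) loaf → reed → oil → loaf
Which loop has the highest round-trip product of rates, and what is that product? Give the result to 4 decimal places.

0.9589

(1) 1.47 × 0.706 × 0.924 = 0.95895
(2) 0.652 × 5.67 × 0.211 = 0.78003
Highest is cycle (1) at 0.9589 (≤1, no arbitrage).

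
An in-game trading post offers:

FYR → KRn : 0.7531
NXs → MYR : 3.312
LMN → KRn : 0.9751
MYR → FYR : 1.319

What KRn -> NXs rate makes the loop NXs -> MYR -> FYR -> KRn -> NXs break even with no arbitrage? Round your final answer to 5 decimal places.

Known legs of the cycle: 3.312 × 1.319 × 0.7531 = 3.2899384368
For no arbitrage the full-cycle product must be 1, so the missing rate is 1 / 3.2899384368 ≈ 0.3039571.

0.30396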